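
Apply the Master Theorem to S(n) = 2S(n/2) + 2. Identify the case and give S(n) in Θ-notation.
Master Theorem template: S(n) = a·S(n/b) + f(n).
Here: a=2, b=2, f(n)=2
Compute log_b(a) = log_2(2) = 1.
f(n) = 2 = O(n^(1-ε)) with ε = 1. Case 1: S(n) = Θ(n^log_b(a)) = Θ(n).

Case 1: S(n) = Θ(n)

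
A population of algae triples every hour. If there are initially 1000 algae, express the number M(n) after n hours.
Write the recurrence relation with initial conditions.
Each hour multiplies the count by 3, so the count after n hours depends only on the count after n-1 hours: M(n) = 3 × M(n-1). The starting count gives M(0) = 1000.
Unrolling n times gives the closed form M(n) = 1000 × 3ⁿ.

M(n) = 3 × M(n-1), M(0) = 1000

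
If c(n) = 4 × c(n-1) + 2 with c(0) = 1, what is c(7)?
Computing step by step:
c(0) = 1
c(1) = 4 × 1 + 2 = 6
c(2) = 4 × 6 + 2 = 26
c(3) = 4 × 26 + 2 = 106
c(4) = 4 × 106 + 2 = 426
c(5) = 4 × 426 + 2 = 1706
c(6) = 4 × 1706 + 2 = 6826
c(7) = 4 × 6826 + 2 = 27306

27306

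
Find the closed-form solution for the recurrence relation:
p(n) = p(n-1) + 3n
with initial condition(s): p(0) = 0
Recurrence: p(n) = p(n-1) + 3n, initial: p(0) = 0.
Telescoping: p(n) = p(0) + 3·Σᵢ₌₁ⁿ i = 0 + 3·n(n+1)/2.

p(n) = 3·n(n+1)/2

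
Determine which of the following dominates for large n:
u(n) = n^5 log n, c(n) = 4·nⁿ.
Comparing growth rates:
Growth-rate hierarchy: log n ≺ any polynomial ≺ any exponential cⁿ (c>1) ≺ n! ≺ nⁿ.
super-exponential nⁿ dominates polynomial degree 5 (with log factor) asymptotically.

c(n) grows faster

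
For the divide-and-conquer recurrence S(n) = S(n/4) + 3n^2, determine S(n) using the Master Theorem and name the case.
Master Theorem template: S(n) = a·S(n/b) + f(n).
Here: a=1, b=4, f(n)=3n^2
Compute log_b(a) = log_4(1) = 0.
f(n) = 3n^2 = Ω(n^(0+ε)) with ε = 2, and the regularity condition holds (a·f(n/b) = (a/b^2)·f(n) with a/b^2 = 4^-2 < 1). Case 3: S(n) = Θ(f(n)) = Θ(n^2).

Case 3: S(n) = Θ(n^2)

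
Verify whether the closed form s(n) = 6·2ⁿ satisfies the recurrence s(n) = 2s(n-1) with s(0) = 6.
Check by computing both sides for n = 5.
From the recurrence with s(0) = 6:
  s(0) = 6, s(1) = 12, s(2) = 24, s(3) = 48, s(4) = 96, s(5) = 192
  so the recurrence gives s(5) = 192.
From the proposed closed form s(n) = 6·2ⁿ:
  s(5) = 192.
Both sides give 192 at n = 5, and the initial condition(s) match, so the closed form is consistent.

Yes, the closed form is correct.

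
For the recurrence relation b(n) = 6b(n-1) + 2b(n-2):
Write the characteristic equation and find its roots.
Substitute b(n) = rⁿ and divide through by rⁿ⁻²: r² - 6r - 2 = 0
Discriminant: 6² + 4·2 = 44, not a perfect square, so by the quadratic formula r = (6 ± √44)/2.
General solution: b(n) = A·r₁ⁿ + B·r₂ⁿ where r₁,r₂ = (6 ± √44)/2

Characteristic: r² - 6r - 2 = 0, Roots: r = (6 ± √44)/2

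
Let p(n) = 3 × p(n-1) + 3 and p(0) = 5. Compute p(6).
Computing step by step:
p(0) = 5
p(1) = 3 × 5 + 3 = 18
p(2) = 3 × 18 + 3 = 57
p(3) = 3 × 57 + 3 = 174
p(4) = 3 × 174 + 3 = 525
p(5) = 3 × 525 + 3 = 1578
p(6) = 3 × 1578 + 3 = 4737

4737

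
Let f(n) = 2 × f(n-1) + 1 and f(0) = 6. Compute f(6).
Computing step by step:
f(0) = 6
f(1) = 2 × 6 + 1 = 13
f(2) = 2 × 13 + 1 = 27
f(3) = 2 × 27 + 1 = 55
f(4) = 2 × 55 + 1 = 111
f(5) = 2 × 111 + 1 = 223
f(6) = 2 × 223 + 1 = 447

447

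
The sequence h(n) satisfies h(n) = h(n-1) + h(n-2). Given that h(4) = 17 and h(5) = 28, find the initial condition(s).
Work backwards using h(k) = h(k+2) - h(k+1):
h(3) = h(5) - h(4) = 28 - 17 = 11
h(2) = h(4) - h(3) = 17 - 11 = 6
h(1) = h(3) - h(2) = 11 - 6 = 5
h(0) = h(2) - h(1) = 6 - 5 = 1

h(0) = 1, h(1) = 5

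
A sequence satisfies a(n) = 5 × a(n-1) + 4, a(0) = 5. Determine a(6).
Computing step by step:
a(0) = 5
a(1) = 5 × 5 + 4 = 29
a(2) = 5 × 29 + 4 = 149
a(3) = 5 × 149 + 4 = 749
a(4) = 5 × 749 + 4 = 3749
a(5) = 5 × 3749 + 4 = 18749
a(6) = 5 × 18749 + 4 = 93749

93749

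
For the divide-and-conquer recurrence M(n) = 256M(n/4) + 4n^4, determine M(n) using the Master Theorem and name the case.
Master Theorem template: M(n) = a·M(n/b) + f(n).
Here: a=256, b=4, f(n)=4n^4
Compute log_b(a) = log_4(256) = 4.
f(n) = 4n^4 = Θ(n^4). Case 2: M(n) = Θ(n^4 log n).

Case 2: M(n) = Θ(n^4 log n)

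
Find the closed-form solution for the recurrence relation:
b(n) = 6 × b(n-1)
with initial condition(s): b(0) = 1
Recurrence: b(n) = 6 × b(n-1), initial: b(0) = 1.
Each term is 6 times the previous, so this is geometric with ratio 6. After n steps: b(n) = b(0)·6ⁿ = 6ⁿ.

b(n) = 6ⁿ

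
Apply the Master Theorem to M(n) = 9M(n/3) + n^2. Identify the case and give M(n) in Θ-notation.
Master Theorem template: M(n) = a·M(n/b) + f(n).
Here: a=9, b=3, f(n)=n^2
Compute log_b(a) = log_3(9) = 2.
f(n) = n^2 = Θ(n^2). Case 2: M(n) = Θ(n^2 log n).

Case 2: M(n) = Θ(n^2 log n)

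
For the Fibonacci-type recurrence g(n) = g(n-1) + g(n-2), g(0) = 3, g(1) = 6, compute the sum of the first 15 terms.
Computing the sequence terms: 3, 6, 9, 15, 24, 39, 63, 102, 165, 267, 432, 699, 1131, 1830, 2961
Adding these values together:

7746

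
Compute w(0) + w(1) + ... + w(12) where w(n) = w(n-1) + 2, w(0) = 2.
Computing the sequence terms: 2, 4, 6, 8, 10, 12, 14, 16, 18, 20, 22, 24, 26
Adding these values together:

182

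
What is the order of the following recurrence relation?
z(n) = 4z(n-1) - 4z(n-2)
The order is the largest lag k for which z(n-k) appears. Here the deepest term is z(n-2), so the order is 2.

Order 2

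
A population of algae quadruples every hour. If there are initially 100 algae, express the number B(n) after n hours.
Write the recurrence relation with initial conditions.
Each hour multiplies the count by 4, so the count after n hours depends only on the count after n-1 hours: B(n) = 4 × B(n-1). The starting count gives B(0) = 100.
Unrolling n times gives the closed form B(n) = 100 × 4ⁿ.

B(n) = 4 × B(n-1), B(0) = 100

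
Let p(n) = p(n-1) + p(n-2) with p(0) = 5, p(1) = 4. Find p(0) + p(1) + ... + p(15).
Computing the sequence terms: 5, 4, 9, 13, 22, 35, 57, 92, 149, 241, 390, 631, 1021, 1652, 2673, 4325
Adding these values together:

11319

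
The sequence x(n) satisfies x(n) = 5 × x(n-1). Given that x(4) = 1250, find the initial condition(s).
In general x(n) = 5ⁿ · x(0). At n = 4: x(0) = x(4) / 5^4 = 1250 / 625 = 2.

x(0) = 2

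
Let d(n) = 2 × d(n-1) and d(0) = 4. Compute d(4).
Computing step by step:
d(0) = 4
d(1) = 2 × 4 = 8
d(2) = 2 × 8 = 16
d(3) = 2 × 16 = 32
d(4) = 2 × 32 = 64

64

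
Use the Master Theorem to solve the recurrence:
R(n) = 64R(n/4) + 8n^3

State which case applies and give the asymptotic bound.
Master Theorem template: R(n) = a·R(n/b) + f(n).
Here: a=64, b=4, f(n)=8n^3
Compute log_b(a) = log_4(64) = 3.
f(n) = 8n^3 = Θ(n^3). Case 2: R(n) = Θ(n^3 log n).

Case 2: R(n) = Θ(n^3 log n)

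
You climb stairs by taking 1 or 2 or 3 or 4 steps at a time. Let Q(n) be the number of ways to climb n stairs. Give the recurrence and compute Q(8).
Condition on the size of the last step (1 to 4): before it there were n-1, …, n-4 stairs climbed, and these cases are disjoint, so Q(n) = Q(n-1) + Q(n-2) + Q(n-3) + Q(n-4) (order-4 linear recurrence).
Initial conditions by direct count (compositions of i into parts ≤ 4): Q(1) = 1; Q(2) = 2; Q(3) = 4; Q(4) = 8.
Iterating the recurrence: Q(5) = 15, Q(6) = 29, Q(7) = 56, Q(8) = 108.

Q(n) = Q(n-1) + Q(n-2) + Q(n-3) + Q(n-4), Q(1) = 1, Q(2) = 2, Q(3) = 4, Q(4) = 8; Q(8) = 108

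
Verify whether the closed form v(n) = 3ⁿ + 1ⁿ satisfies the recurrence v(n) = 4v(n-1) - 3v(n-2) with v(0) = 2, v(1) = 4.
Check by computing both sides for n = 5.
From the recurrence with v(0) = 2, v(1) = 4:
  v(0) = 2, v(1) = 4, v(2) = 10, v(3) = 28, v(4) = 82, v(5) = 244
  so the recurrence gives v(5) = 244.
From the proposed closed form v(n) = 3ⁿ + 1ⁿ:
  v(5) = 244.
Both sides give 244 at n = 5, and the initial condition(s) match, so the closed form is consistent.

Yes, the closed form is correct.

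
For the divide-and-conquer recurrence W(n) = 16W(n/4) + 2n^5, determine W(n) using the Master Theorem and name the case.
Master Theorem template: W(n) = a·W(n/b) + f(n).
Here: a=16, b=4, f(n)=2n^5
Compute log_b(a) = log_4(16) = 2.
f(n) = 2n^5 = Ω(n^(2+ε)) with ε = 3, and the regularity condition holds (a·f(n/b) = (a/b^5)·f(n) with a/b^5 = 4^-3 < 1). Case 3: W(n) = Θ(f(n)) = Θ(n^5).

Case 3: W(n) = Θ(n^5)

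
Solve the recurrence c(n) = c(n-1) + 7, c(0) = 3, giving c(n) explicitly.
Recurrence: c(n) = c(n-1) + 7, initial: c(0) = 3.
Each step adds 7, so c(n) = c(0) + 7n = 7n + 3.

c(n) = 7n + 3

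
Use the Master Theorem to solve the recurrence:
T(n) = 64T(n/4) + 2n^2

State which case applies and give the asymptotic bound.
Master Theorem template: T(n) = a·T(n/b) + f(n).
Here: a=64, b=4, f(n)=2n^2
Compute log_b(a) = log_4(64) = 3.
f(n) = 2n^2 = O(n^(3-ε)) with ε = 1. Case 1: T(n) = Θ(n^log_b(a)) = Θ(n^3).

Case 1: T(n) = Θ(n^3)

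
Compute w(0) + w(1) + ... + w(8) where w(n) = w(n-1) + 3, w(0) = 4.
Computing the sequence terms: 4, 7, 10, 13, 16, 19, 22, 25, 28
Adding these values together:

144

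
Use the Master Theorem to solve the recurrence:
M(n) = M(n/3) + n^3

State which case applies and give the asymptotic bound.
Master Theorem template: M(n) = a·M(n/b) + f(n).
Here: a=1, b=3, f(n)=n^3
Compute log_b(a) = log_3(1) = 0.
f(n) = n^3 = Ω(n^(0+ε)) with ε = 3, and the regularity condition holds (a·f(n/b) = (a/b^3)·f(n) with a/b^3 = 3^-3 < 1). Case 3: M(n) = Θ(f(n)) = Θ(n^3).

Case 3: M(n) = Θ(n^3)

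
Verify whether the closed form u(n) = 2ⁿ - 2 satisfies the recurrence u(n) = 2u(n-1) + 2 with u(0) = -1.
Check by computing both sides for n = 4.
From the recurrence with u(0) = -1:
  u(0) = -1, u(1) = 0, u(2) = 2, u(3) = 6, u(4) = 14
  so the recurrence gives u(4) = 14.
From the proposed closed form u(n) = 2ⁿ - 2:
  u(4) = 14.
Both sides give 14 at n = 4, and the initial condition(s) match, so the closed form is consistent.

Yes, the closed form is correct.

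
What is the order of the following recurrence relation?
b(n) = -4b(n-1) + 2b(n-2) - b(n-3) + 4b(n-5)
The order is the largest lag k for which b(n-k) appears. Here the deepest term is b(n-5), so the order is 5.

Order 5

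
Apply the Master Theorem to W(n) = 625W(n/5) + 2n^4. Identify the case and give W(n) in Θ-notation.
Master Theorem template: W(n) = a·W(n/b) + f(n).
Here: a=625, b=5, f(n)=2n^4
Compute log_b(a) = log_5(625) = 4.
f(n) = 2n^4 = Θ(n^4). Case 2: W(n) = Θ(n^4 log n).

Case 2: W(n) = Θ(n^4 log n)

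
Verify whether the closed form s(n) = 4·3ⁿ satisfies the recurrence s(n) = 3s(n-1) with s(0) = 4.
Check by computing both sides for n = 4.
From the recurrence with s(0) = 4:
  s(0) = 4, s(1) = 12, s(2) = 36, s(3) = 108, s(4) = 324
  so the recurrence gives s(4) = 324.
From the proposed closed form s(n) = 4·3ⁿ:
  s(4) = 324.
Both sides give 324 at n = 4, and the initial condition(s) match, so the closed form is consistent.

Yes, the closed form is correct.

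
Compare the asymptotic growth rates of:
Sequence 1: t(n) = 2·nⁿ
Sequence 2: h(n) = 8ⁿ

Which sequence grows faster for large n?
Comparing growth rates:
Growth-rate hierarchy: log n ≺ any polynomial ≺ any exponential cⁿ (c>1) ≺ n! ≺ nⁿ.
super-exponential nⁿ dominates exponential base 8 asymptotically.

t(n) grows faster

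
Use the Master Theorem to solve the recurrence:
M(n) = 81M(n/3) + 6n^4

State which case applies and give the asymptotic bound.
Master Theorem template: M(n) = a·M(n/b) + f(n).
Here: a=81, b=3, f(n)=6n^4
Compute log_b(a) = log_3(81) = 4.
f(n) = 6n^4 = Θ(n^4). Case 2: M(n) = Θ(n^4 log n).

Case 2: M(n) = Θ(n^4 log n)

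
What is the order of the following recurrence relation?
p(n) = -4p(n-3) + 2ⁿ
The order is the largest lag k for which p(n-k) appears. Here the deepest term is p(n-3) (the 2ⁿ term is non-homogeneous and does not affect the order), so the order is 3.

Order 3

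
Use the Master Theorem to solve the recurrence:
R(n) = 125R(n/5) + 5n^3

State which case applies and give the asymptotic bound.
Master Theorem template: R(n) = a·R(n/b) + f(n).
Here: a=125, b=5, f(n)=5n^3
Compute log_b(a) = log_5(125) = 3.
f(n) = 5n^3 = Θ(n^3). Case 2: R(n) = Θ(n^3 log n).

Case 2: R(n) = Θ(n^3 log n)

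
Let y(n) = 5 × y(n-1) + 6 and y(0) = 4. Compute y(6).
Computing step by step:
y(0) = 4
y(1) = 5 × 4 + 6 = 26
y(2) = 5 × 26 + 6 = 136
y(3) = 5 × 136 + 6 = 686
y(4) = 5 × 686 + 6 = 3436
y(5) = 5 × 3436 + 6 = 17186
y(6) = 5 × 17186 + 6 = 85936

85936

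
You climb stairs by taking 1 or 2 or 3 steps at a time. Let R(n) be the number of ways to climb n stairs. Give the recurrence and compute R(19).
Condition on the size of the last step (1 to 3): before it there were n-1, …, n-3 stairs climbed, and these cases are disjoint, so R(n) = R(n-1) + R(n-2) + R(n-3) (order-3 linear recurrence).
Initial conditions by direct count (compositions of i into parts ≤ 3): R(1) = 1; R(2) = 2; R(3) = 4.
Iterating the recurrence: R(4) = 7, R(5) = 13, R(6) = 24, R(7) = 44, R(8) = 81, R(9) = 149, R(10) = 274, R(11) = 504, R(12) = 927, R(13) = 1705, R(14) = 3136, R(15) = 5768, R(16) = 10609, R(17) = 19513, R(18) = 35890, R(19) = 66012.

R(n) = R(n-1) + R(n-2) + R(n-3), R(1) = 1, R(2) = 2, R(3) = 4; R(19) = 66012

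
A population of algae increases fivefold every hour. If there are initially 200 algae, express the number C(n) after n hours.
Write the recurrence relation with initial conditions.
Each hour multiplies the count by 5, so the count after n hours depends only on the count after n-1 hours: C(n) = 5 × C(n-1). The starting count gives C(0) = 200.
Unrolling n times gives the closed form C(n) = 200 × 5ⁿ.

C(n) = 5 × C(n-1), C(0) = 200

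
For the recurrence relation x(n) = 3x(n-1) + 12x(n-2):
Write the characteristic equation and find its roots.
Substitute x(n) = rⁿ and divide through by rⁿ⁻²: r² - 3r - 12 = 0
Discriminant: 3² + 4·12 = 57, not a perfect square, so by the quadratic formula r = (3 ± √57)/2.
General solution: x(n) = A·r₁ⁿ + B·r₂ⁿ where r₁,r₂ = (3 ± √57)/2

Characteristic: r² - 3r - 12 = 0, Roots: r = (3 ± √57)/2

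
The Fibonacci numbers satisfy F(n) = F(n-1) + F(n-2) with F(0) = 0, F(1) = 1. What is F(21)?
Computing the sequence terms:
0, 1, 1, 2, 3, 5, 8, 13, 21, 34, 55, 89, 144, 233, 377, 610, 987, 1597, 2584, 4181, 6765, 10946

10946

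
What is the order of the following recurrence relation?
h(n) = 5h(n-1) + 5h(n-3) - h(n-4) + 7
The order is the largest lag k for which h(n-k) appears. Here the deepest term is h(n-4) (the 7 term is non-homogeneous and does not affect the order), so the order is 4.

Order 4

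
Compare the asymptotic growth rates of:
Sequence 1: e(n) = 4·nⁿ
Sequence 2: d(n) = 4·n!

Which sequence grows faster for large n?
Comparing growth rates:
Growth-rate hierarchy: log n ≺ any polynomial ≺ any exponential cⁿ (c>1) ≺ n! ≺ nⁿ.
super-exponential nⁿ dominates factorial asymptotically.

e(n) grows faster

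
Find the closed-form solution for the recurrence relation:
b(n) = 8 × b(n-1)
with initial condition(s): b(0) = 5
Recurrence: b(n) = 8 × b(n-1), initial: b(0) = 5.
Each term is 8 times the previous, so this is geometric with ratio 8. After n steps: b(n) = b(0)·8ⁿ = 5·8ⁿ.

b(n) = 5·8ⁿ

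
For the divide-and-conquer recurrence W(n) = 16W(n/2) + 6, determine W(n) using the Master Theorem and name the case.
Master Theorem template: W(n) = a·W(n/b) + f(n).
Here: a=16, b=2, f(n)=6
Compute log_b(a) = log_2(16) = 4.
f(n) = 6 = O(n^(4-ε)) with ε = 4. Case 1: W(n) = Θ(n^log_b(a)) = Θ(n^4).

Case 1: W(n) = Θ(n^4)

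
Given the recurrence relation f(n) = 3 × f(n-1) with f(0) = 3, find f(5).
Computing step by step:
f(0) = 3
f(1) = 3 × 3 = 9
f(2) = 3 × 9 = 27
f(3) = 3 × 27 = 81
f(4) = 3 × 81 = 243
f(5) = 3 × 243 = 729

729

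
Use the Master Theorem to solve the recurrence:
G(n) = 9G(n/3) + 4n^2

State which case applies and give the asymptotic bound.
Master Theorem template: G(n) = a·G(n/b) + f(n).
Here: a=9, b=3, f(n)=4n^2
Compute log_b(a) = log_3(9) = 2.
f(n) = 4n^2 = Θ(n^2). Case 2: G(n) = Θ(n^2 log n).

Case 2: G(n) = Θ(n^2 log n)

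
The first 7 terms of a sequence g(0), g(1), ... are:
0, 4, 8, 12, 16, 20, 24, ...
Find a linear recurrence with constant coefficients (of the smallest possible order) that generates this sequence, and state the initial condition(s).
Look for the lowest-order linear relation among consecutive terms.
Observation: consecutive differences are constant (= 4).
Check at n=2: 1·4 + 4 = 8. ✓

g(n) = g(n-1) + 4, g(0) = 0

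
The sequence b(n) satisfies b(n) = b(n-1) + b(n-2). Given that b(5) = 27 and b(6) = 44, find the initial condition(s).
Work backwards using b(k) = b(k+2) - b(k+1):
b(4) = b(6) - b(5) = 44 - 27 = 17
b(3) = b(5) - b(4) = 27 - 17 = 10
b(2) = b(4) - b(3) = 17 - 10 = 7
b(1) = b(3) - b(2) = 10 - 7 = 3
b(0) = b(2) - b(1) = 7 - 3 = 4

b(0) = 4, b(1) = 3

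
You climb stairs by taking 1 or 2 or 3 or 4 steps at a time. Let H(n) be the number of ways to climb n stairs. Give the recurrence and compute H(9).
Condition on the size of the last step (1 to 4): before it there were n-1, …, n-4 stairs climbed, and these cases are disjoint, so H(n) = H(n-1) + H(n-2) + H(n-3) + H(n-4) (order-4 linear recurrence).
Initial conditions by direct count (compositions of i into parts ≤ 4): H(1) = 1; H(2) = 2; H(3) = 4; H(4) = 8.
Iterating the recurrence: H(5) = 15, H(6) = 29, H(7) = 56, H(8) = 108, H(9) = 208.

H(n) = H(n-1) + H(n-2) + H(n-3) + H(n-4), H(1) = 1, H(2) = 2, H(3) = 4, H(4) = 8; H(9) = 208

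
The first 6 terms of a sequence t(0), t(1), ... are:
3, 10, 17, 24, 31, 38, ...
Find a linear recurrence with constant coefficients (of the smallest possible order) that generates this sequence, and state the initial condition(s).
Look for the lowest-order linear relation among consecutive terms.
Observation: consecutive differences are constant (= 7).
Check at n=2: 1·10 + 7 = 17. ✓

t(n) = t(n-1) + 7, t(0) = 3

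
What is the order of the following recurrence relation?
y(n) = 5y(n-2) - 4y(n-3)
The order is the largest lag k for which y(n-k) appears. Here the deepest term is y(n-3), so the order is 3.

Order 3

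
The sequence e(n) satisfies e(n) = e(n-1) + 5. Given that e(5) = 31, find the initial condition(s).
e(5) = e(0) + 5·5, so e(0) = 31 - 25 = 6.

e(0) = 6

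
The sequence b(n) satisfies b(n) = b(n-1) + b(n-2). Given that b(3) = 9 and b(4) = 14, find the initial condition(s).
Work backwards using b(k) = b(k+2) - b(k+1):
b(2) = b(4) - b(3) = 14 - 9 = 5
b(1) = b(3) - b(2) = 9 - 5 = 4
b(0) = b(2) - b(1) = 5 - 4 = 1

b(0) = 1, b(1) = 4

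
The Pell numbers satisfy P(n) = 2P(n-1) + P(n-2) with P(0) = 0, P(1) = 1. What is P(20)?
Computing the sequence terms:
0, 1, 2, 5, 12, 29, 70, 169, 408, 985, 2378, 5741, 13860, 33461, 80782, 195025, 470832, 1136689, 2744210, 6625109, 15994428

15994428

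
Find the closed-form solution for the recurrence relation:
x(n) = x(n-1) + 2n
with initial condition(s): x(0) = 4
Recurrence: x(n) = x(n-1) + 2n, initial: x(0) = 4.
Telescoping: x(n) = x(0) + 2·Σᵢ₌₁ⁿ i = 4 + 2·n(n+1)/2.

x(n) = 2·n(n+1)/2 + 4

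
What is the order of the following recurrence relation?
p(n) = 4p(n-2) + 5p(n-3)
The order is the largest lag k for which p(n-k) appears. Here the deepest term is p(n-3), so the order is 3.

Order 3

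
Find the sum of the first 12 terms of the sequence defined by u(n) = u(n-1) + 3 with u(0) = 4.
Computing the sequence terms: 4, 7, 10, 13, 16, 19, 22, 25, 28, 31, 34, 37
Adding these values together:

246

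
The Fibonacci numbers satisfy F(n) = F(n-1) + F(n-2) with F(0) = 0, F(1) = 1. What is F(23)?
Computing the sequence terms:
0, 1, 1, 2, 3, 5, 8, 13, 21, 34, 55, 89, 144, 233, 377, 610, 987, 1597, 2584, 4181, 6765, 10946, 17711, 28657

28657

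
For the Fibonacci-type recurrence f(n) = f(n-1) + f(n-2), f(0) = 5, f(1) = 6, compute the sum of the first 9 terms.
Computing the sequence terms: 5, 6, 11, 17, 28, 45, 73, 118, 191
Adding these values together:

494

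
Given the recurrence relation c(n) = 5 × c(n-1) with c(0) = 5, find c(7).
Computing step by step:
c(0) = 5
c(1) = 5 × 5 = 25
c(2) = 5 × 25 = 125
c(3) = 5 × 125 = 625
c(4) = 5 × 625 = 3125
c(5) = 5 × 3125 = 15625
c(6) = 5 × 15625 = 78125
c(7) = 5 × 78125 = 390625

390625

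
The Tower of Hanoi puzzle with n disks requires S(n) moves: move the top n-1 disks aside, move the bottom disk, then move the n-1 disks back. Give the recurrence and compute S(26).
Moving n disks = move the top n-1 disks aside (S(n-1) moves) + move the largest disk (1 move) + move the n-1 disks back on top (S(n-1) moves), so S(n) = 2S(n-1) + 1, with S(1) = 1 (a single disk takes one move).
First terms: 1, 3, 7, 15, 31, 63, … — each is one less than a power of 2. Indeed S(n) + 1 = 2(S(n-1) + 1) with S(1) + 1 = 2, so S(n) + 1 = 2ⁿ and S(n) = 2ⁿ - 1.
Hence S(26) = 2^26 - 1 = 67108864 - 1 = 67108863.

S(n) = 2S(n-1) + 1, S(1) = 1; S(26) = 67108863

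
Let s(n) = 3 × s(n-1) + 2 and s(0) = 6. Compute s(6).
Computing step by step:
s(0) = 6
s(1) = 3 × 6 + 2 = 20
s(2) = 3 × 20 + 2 = 62
s(3) = 3 × 62 + 2 = 188
s(4) = 3 × 188 + 2 = 566
s(5) = 3 × 566 + 2 = 1700
s(6) = 3 × 1700 + 2 = 5102

5102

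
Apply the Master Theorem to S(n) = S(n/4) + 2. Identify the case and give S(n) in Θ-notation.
Master Theorem template: S(n) = a·S(n/b) + f(n).
Here: a=1, b=4, f(n)=2
Compute log_b(a) = log_4(1) = 0.
f(n) = 2 = Θ(1). Case 2: S(n) = Θ(log n).

Case 2: S(n) = Θ(log n)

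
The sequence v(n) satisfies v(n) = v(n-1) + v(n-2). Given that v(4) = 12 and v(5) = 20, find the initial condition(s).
Work backwards using v(k) = v(k+2) - v(k+1):
v(3) = v(5) - v(4) = 20 - 12 = 8
v(2) = v(4) - v(3) = 12 - 8 = 4
v(1) = v(3) - v(2) = 8 - 4 = 4
v(0) = v(2) - v(1) = 4 - 4 = 0

v(0) = 0, v(1) = 4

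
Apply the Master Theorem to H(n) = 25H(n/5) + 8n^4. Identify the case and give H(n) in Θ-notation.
Master Theorem template: H(n) = a·H(n/b) + f(n).
Here: a=25, b=5, f(n)=8n^4
Compute log_b(a) = log_5(25) = 2.
f(n) = 8n^4 = Ω(n^(2+ε)) with ε = 2, and the regularity condition holds (a·f(n/b) = (a/b^4)·f(n) with a/b^4 = 5^-2 < 1). Case 3: H(n) = Θ(f(n)) = Θ(n^4).

Case 3: H(n) = Θ(n^4)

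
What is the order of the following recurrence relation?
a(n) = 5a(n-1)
The order is the largest lag k for which a(n-k) appears. Here the deepest term is a(n-1), so the order is 1.

Order 1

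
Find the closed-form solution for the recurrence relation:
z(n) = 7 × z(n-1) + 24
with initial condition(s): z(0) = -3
Recurrence: z(n) = 7 × z(n-1) + 24, initial: z(0) = -3.
Try z(n) = A·7ⁿ + C. Substituting: A·7ⁿ + C = 7(A·7ⁿ⁻¹ + C) + 24 = A·7ⁿ + 7C + 24, so C = 7C + 24, giving C = -4. Then z(0) = A - 4 = -3 gives A = 1.

z(n) = 7ⁿ - 4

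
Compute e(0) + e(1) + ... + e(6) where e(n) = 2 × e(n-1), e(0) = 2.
Computing the sequence terms: 2, 4, 8, 16, 32, 64, 128
Adding these values together:

254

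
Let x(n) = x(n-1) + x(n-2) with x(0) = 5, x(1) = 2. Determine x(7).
Computing the sequence terms:
5, 2, 7, 9, 16, 25, 41, 66

66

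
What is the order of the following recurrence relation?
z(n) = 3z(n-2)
The order is the largest lag k for which z(n-k) appears. Here the deepest term is z(n-2), so the order is 2.

Order 2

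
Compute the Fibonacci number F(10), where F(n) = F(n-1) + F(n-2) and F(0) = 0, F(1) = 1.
Computing the sequence terms:
0, 1, 1, 2, 3, 5, 8, 13, 21, 34, 55

55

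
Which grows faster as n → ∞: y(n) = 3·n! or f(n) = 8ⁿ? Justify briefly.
Comparing growth rates:
Growth-rate hierarchy: log n ≺ any polynomial ≺ any exponential cⁿ (c>1) ≺ n! ≺ nⁿ.
factorial dominates exponential base 8 asymptotically.

y(n) grows faster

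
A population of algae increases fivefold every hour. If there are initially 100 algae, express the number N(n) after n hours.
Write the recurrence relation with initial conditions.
Each hour multiplies the count by 5, so the count after n hours depends only on the count after n-1 hours: N(n) = 5 × N(n-1). The starting count gives N(0) = 100.
Unrolling n times gives the closed form N(n) = 100 × 5ⁿ.

N(n) = 5 × N(n-1), N(0) = 100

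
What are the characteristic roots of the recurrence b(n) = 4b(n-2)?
Substitute b(n) = rⁿ and divide through by rⁿ⁻²: r² - 4 = 0
Factor: (r - 2)(r + 2) = 0, so r = 2, -2.
General solution: b(n) = A·2ⁿ + B·(-2)ⁿ

Characteristic: r² - 4 = 0, Roots: r = 2, -2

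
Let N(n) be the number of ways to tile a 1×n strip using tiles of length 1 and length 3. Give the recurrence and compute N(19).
Condition on the last tile: it has length 1 (leaving a 1×(n-1) strip) or length 3 (leaving a 1×(n-3) strip), so N(n) = N(n-1) + N(n-3) (order-3 linear recurrence).
For 0 ≤ i < 3 only unit tiles fit, so N(i) = 1.
Iterating the recurrence: N(3) = 2, N(4) = 3, N(5) = 4, N(6) = 6, N(7) = 9, N(8) = 13, N(9) = 19, N(10) = 28, N(11) = 41, N(12) = 60, N(13) = 88, N(14) = 129, N(15) = 189, N(16) = 277, N(17) = 406, N(18) = 595, N(19) = 872.

N(n) = N(n-1) + N(n-3), with N(i) = 1 for 0 ≤ i < 3; N(19) = 872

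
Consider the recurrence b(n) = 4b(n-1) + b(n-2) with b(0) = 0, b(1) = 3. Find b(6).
Computing the sequence terms:
0, 3, 12, 51, 216, 915, 3876

3876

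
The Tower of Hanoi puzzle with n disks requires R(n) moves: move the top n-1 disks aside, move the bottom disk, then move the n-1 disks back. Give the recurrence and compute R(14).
Moving n disks = move the top n-1 disks aside (R(n-1) moves) + move the largest disk (1 move) + move the n-1 disks back on top (R(n-1) moves), so R(n) = 2R(n-1) + 1, with R(1) = 1 (a single disk takes one move).
First terms: 1, 3, 7, 15, 31, 63, … — each is one less than a power of 2. Indeed R(n) + 1 = 2(R(n-1) + 1) with R(1) + 1 = 2, so R(n) + 1 = 2ⁿ and R(n) = 2ⁿ - 1.
Hence R(14) = 2^14 - 1 = 16384 - 1 = 16383.

R(n) = 2R(n-1) + 1, R(1) = 1; R(14) = 16383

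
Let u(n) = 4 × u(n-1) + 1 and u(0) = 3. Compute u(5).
Computing step by step:
u(0) = 3
u(1) = 4 × 3 + 1 = 13
u(2) = 4 × 13 + 1 = 53
u(3) = 4 × 53 + 1 = 213
u(4) = 4 × 213 + 1 = 853
u(5) = 4 × 853 + 1 = 3413

3413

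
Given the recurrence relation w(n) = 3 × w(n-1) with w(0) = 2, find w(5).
Computing step by step:
w(0) = 2
w(1) = 3 × 2 = 6
w(2) = 3 × 6 = 18
w(3) = 3 × 18 = 54
w(4) = 3 × 54 = 162
w(5) = 3 × 162 = 486

486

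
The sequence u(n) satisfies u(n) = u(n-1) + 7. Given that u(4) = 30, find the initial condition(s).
u(4) = u(0) + 4·7, so u(0) = 30 - 28 = 2.

u(0) = 2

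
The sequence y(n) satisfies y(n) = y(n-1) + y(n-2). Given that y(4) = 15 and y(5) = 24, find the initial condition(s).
Work backwards using y(k) = y(k+2) - y(k+1):
y(3) = y(5) - y(4) = 24 - 15 = 9
y(2) = y(4) - y(3) = 15 - 9 = 6
y(1) = y(3) - y(2) = 9 - 6 = 3
y(0) = y(2) - y(1) = 6 - 3 = 3

y(0) = 3, y(1) = 3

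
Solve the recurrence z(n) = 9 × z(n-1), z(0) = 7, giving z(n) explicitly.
Recurrence: z(n) = 9 × z(n-1), initial: z(0) = 7.
Each term is 9 times the previous, so this is geometric with ratio 9. After n steps: z(n) = z(0)·9ⁿ = 7·9ⁿ.

z(n) = 7·9ⁿ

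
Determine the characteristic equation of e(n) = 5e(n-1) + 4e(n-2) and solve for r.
Substitute e(n) = rⁿ and divide through by rⁿ⁻²: r² - 5r - 4 = 0
Discriminant: 5² + 4·4 = 41, not a perfect square, so by the quadratic formula r = (5 ± √41)/2.
General solution: e(n) = A·r₁ⁿ + B·r₂ⁿ where r₁,r₂ = (5 ± √41)/2

Characteristic: r² - 5r - 4 = 0, Roots: r = (5 ± √41)/2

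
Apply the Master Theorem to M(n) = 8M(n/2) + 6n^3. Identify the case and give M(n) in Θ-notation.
Master Theorem template: M(n) = a·M(n/b) + f(n).
Here: a=8, b=2, f(n)=6n^3
Compute log_b(a) = log_2(8) = 3.
f(n) = 6n^3 = Θ(n^3). Case 2: M(n) = Θ(n^3 log n).

Case 2: M(n) = Θ(n^3 log n)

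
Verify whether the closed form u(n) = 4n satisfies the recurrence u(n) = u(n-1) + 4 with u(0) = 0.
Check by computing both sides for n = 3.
From the recurrence with u(0) = 0:
  u(0) = 0, u(1) = 4, u(2) = 8, u(3) = 12
  so the recurrence gives u(3) = 12.
From the proposed closed form u(n) = 4n:
  u(3) = 12.
Both sides give 12 at n = 3, and the initial condition(s) match, so the closed form is consistent.

Yes, the closed form is correct.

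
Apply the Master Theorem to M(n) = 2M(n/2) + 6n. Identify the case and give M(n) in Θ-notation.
Master Theorem template: M(n) = a·M(n/b) + f(n).
Here: a=2, b=2, f(n)=6n
Compute log_b(a) = log_2(2) = 1.
f(n) = 6n = Θ(n). Case 2: M(n) = Θ(n log n).

Case 2: M(n) = Θ(n log n)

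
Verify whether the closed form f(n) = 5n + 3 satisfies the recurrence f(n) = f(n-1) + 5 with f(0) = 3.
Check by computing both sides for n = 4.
From the recurrence with f(0) = 3:
  f(0) = 3, f(1) = 8, f(2) = 13, f(3) = 18, f(4) = 23
  so the recurrence gives f(4) = 23.
From the proposed closed form f(n) = 5n + 3:
  f(4) = 23.
Both sides give 23 at n = 4, and the initial condition(s) match, so the closed form is consistent.

Yes, the closed form is correct.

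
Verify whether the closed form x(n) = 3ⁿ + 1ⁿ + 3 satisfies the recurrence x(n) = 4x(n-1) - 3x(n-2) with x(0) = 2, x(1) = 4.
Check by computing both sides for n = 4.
From the recurrence with x(0) = 2, x(1) = 4:
  x(0) = 2, x(1) = 4, x(2) = 10, x(3) = 28, x(4) = 82
  so the recurrence gives x(4) = 82.
From the proposed closed form x(n) = 3ⁿ + 1ⁿ + 3:
  x(4) = 85.
The recurrence gives 82 but the closed form gives 85, so the closed form does not satisfy the recurrence.

No, the closed form is incorrect.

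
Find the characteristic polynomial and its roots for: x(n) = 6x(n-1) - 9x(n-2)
Substitute x(n) = rⁿ and divide through by rⁿ⁻²: r² - 6r + 9 = 0
Factor: (r - 3)² = 0, so r = 3 (double root).
General solution: x(n) = (A + Bn)·3ⁿ

Characteristic: r² - 6r + 9 = 0, Roots: r = 3 (double root)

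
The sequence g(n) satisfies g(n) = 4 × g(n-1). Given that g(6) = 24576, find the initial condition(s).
In general g(n) = 4ⁿ · g(0). At n = 6: g(0) = g(6) / 4^6 = 24576 / 4096 = 6.

g(0) = 6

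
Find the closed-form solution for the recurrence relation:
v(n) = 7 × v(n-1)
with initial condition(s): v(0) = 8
Recurrence: v(n) = 7 × v(n-1), initial: v(0) = 8.
Each term is 7 times the previous, so this is geometric with ratio 7. After n steps: v(n) = v(0)·7ⁿ = 8·7ⁿ.

v(n) = 8·7ⁿ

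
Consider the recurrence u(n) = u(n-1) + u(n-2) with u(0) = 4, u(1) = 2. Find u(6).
Computing the sequence terms:
4, 2, 6, 8, 14, 22, 36

36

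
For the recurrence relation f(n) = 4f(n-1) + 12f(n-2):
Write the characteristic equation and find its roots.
Substitute f(n) = rⁿ and divide through by rⁿ⁻²: r² - 4r - 12 = 0
Factor: (r + 2)(r - 6) = 0, so r = -2, 6.
General solution: f(n) = A·(-2)ⁿ + B·6ⁿ

Characteristic: r² - 4r - 12 = 0, Roots: r = -2, 6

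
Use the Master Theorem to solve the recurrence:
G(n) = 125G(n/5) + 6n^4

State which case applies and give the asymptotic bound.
Master Theorem template: G(n) = a·G(n/b) + f(n).
Here: a=125, b=5, f(n)=6n^4
Compute log_b(a) = log_5(125) = 3.
f(n) = 6n^4 = Ω(n^(3+ε)) with ε = 1, and the regularity condition holds (a·f(n/b) = (a/b^4)·f(n) with a/b^4 = 5^-1 < 1). Case 3: G(n) = Θ(f(n)) = Θ(n^4).

Case 3: G(n) = Θ(n^4)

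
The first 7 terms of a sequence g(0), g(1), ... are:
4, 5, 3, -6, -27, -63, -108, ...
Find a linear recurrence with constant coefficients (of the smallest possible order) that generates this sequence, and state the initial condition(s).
Look for the lowest-order linear relation among consecutive terms.
Observation: g(n) - 3·g(n-1) - (-3)·g(n-2) = 0 holds for the shown terms, and no order-1 relation g(n) = α·g(n-1) + β fits.
Check at n=3: 3·3 + (-3)·5 = -6. ✓

g(n) = 3g(n-1) - 3g(n-2), g(0) = 4, g(1) = 5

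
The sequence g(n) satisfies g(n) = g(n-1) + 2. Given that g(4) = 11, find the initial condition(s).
g(4) = g(0) + 4·2, so g(0) = 11 - 8 = 3.

g(0) = 3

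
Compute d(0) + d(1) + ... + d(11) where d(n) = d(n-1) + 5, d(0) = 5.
Computing the sequence terms: 5, 10, 15, 20, 25, 30, 35, 40, 45, 50, 55, 60
Adding these values together:

390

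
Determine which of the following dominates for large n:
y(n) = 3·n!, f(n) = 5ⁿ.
Comparing growth rates:
Growth-rate hierarchy: log n ≺ any polynomial ≺ any exponential cⁿ (c>1) ≺ n! ≺ nⁿ.
factorial dominates exponential base 5 asymptotically.

y(n) grows faster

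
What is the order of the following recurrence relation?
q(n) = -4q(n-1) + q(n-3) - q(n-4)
The order is the largest lag k for which q(n-k) appears. Here the deepest term is q(n-4), so the order is 4.

Order 4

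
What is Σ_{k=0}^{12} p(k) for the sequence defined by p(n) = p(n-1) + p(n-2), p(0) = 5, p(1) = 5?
Computing the sequence terms: 5, 5, 10, 15, 25, 40, 65, 105, 170, 275, 445, 720, 1165
Adding these values together:

3045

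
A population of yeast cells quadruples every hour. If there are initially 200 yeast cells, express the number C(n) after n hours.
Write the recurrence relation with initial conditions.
Each hour multiplies the count by 4, so the count after n hours depends only on the count after n-1 hours: C(n) = 4 × C(n-1). The starting count gives C(0) = 200.
Unrolling n times gives the closed form C(n) = 200 × 4ⁿ.

C(n) = 4 × C(n-1), C(0) = 200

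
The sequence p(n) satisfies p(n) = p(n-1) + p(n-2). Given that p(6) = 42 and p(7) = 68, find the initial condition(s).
Work backwards using p(k) = p(k+2) - p(k+1):
p(5) = p(7) - p(6) = 68 - 42 = 26
p(4) = p(6) - p(5) = 42 - 26 = 16
p(3) = p(5) - p(4) = 26 - 16 = 10
p(2) = p(4) - p(3) = 16 - 10 = 6
p(1) = p(3) - p(2) = 10 - 6 = 4
p(0) = p(2) - p(1) = 6 - 4 = 2

p(0) = 2, p(1) = 4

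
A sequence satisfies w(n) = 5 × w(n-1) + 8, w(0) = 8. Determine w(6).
Computing step by step:
w(0) = 8
w(1) = 5 × 8 + 8 = 48
w(2) = 5 × 48 + 8 = 248
w(3) = 5 × 248 + 8 = 1248
w(4) = 5 × 1248 + 8 = 6248
w(5) = 5 × 6248 + 8 = 31248
w(6) = 5 × 31248 + 8 = 156248

156248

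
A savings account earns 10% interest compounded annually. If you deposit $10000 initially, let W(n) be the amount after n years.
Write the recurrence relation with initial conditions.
Each year the balance grows by 10%, i.e. is multiplied by 1 + 10/100 = 1.1, so W(n) = 1.1 × W(n-1). The initial deposit gives W(0) = 10000.
Unrolling gives the closed form W(n) = 10000 × (1.1)ⁿ.

W(n) = 1.1 × W(n-1), W(0) = 10000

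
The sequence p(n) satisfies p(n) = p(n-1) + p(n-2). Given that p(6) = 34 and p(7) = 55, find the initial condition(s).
Work backwards using p(k) = p(k+2) - p(k+1):
p(5) = p(7) - p(6) = 55 - 34 = 21
p(4) = p(6) - p(5) = 34 - 21 = 13
p(3) = p(5) - p(4) = 21 - 13 = 8
p(2) = p(4) - p(3) = 13 - 8 = 5
p(1) = p(3) - p(2) = 8 - 5 = 3
p(0) = p(2) - p(1) = 5 - 3 = 2

p(0) = 2, p(1) = 3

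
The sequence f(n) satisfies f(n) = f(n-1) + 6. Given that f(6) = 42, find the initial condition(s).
f(6) = f(0) + 6·6, so f(0) = 42 - 36 = 6.

f(0) = 6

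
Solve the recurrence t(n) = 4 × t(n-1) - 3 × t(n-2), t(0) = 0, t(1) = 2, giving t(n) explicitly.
Recurrence: t(n) = 4 × t(n-1) - 3 × t(n-2), initial: t(0) = 0, t(1) = 2.
Characteristic equation: r² - 4r + 3 = 0, which factors as (r - 3)(r - 1) = 0, so r = 3, 1. General solution t(n) = A·3ⁿ + B·1ⁿ. From t(0) = 0: A + B = 0. From t(1) = 2: 3A + 1B = 2. Solving gives A = 1, B = -1.

t(n) = 3ⁿ - 1ⁿ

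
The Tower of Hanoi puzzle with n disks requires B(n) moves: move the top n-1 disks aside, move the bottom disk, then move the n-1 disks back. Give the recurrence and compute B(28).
Moving n disks = move the top n-1 disks aside (B(n-1) moves) + move the largest disk (1 move) + move the n-1 disks back on top (B(n-1) moves), so B(n) = 2B(n-1) + 1, with B(1) = 1 (a single disk takes one move).
First terms: 1, 3, 7, 15, 31, 63, … — each is one less than a power of 2. Indeed B(n) + 1 = 2(B(n-1) + 1) with B(1) + 1 = 2, so B(n) + 1 = 2ⁿ and B(n) = 2ⁿ - 1.
Hence B(28) = 2^28 - 1 = 268435456 - 1 = 268435455.

B(n) = 2B(n-1) + 1, B(1) = 1; B(28) = 268435455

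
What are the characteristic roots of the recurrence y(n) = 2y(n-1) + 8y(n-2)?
Substitute y(n) = rⁿ and divide through by rⁿ⁻²: r² - 2r - 8 = 0
Factor: (r + 2)(r - 4) = 0, so r = -2, 4.
General solution: y(n) = A·(-2)ⁿ + B·4ⁿ

Characteristic: r² - 2r - 8 = 0, Roots: r = -2, 4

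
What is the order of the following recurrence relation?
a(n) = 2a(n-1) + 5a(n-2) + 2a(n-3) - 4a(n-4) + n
The order is the largest lag k for which a(n-k) appears. Here the deepest term is a(n-4) (the n term is non-homogeneous and does not affect the order), so the order is 4.

Order 4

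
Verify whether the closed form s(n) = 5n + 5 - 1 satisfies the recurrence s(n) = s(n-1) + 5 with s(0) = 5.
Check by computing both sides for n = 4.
From the recurrence with s(0) = 5:
  s(0) = 5, s(1) = 10, s(2) = 15, s(3) = 20, s(4) = 25
  so the recurrence gives s(4) = 25.
From the proposed closed form s(n) = 5n + 5 - 1:
  s(4) = 24.
The recurrence gives 25 but the closed form gives 24, so the closed form does not satisfy the recurrence.

No, the closed form is incorrect.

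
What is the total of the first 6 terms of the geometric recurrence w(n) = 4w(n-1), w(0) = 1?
Computing the sequence terms: 1, 4, 16, 64, 256, 1024
Adding these values together:

1365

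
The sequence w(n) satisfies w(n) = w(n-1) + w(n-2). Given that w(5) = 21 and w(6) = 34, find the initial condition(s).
Work backwards using w(k) = w(k+2) - w(k+1):
w(4) = w(6) - w(5) = 34 - 21 = 13
w(3) = w(5) - w(4) = 21 - 13 = 8
w(2) = w(4) - w(3) = 13 - 8 = 5
w(1) = w(3) - w(2) = 8 - 5 = 3
w(0) = w(2) - w(1) = 5 - 3 = 2

w(0) = 2, w(1) = 3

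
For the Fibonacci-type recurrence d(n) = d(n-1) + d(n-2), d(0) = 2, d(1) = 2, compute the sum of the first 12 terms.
Computing the sequence terms: 2, 2, 4, 6, 10, 16, 26, 42, 68, 110, 178, 288
Adding these values together:

752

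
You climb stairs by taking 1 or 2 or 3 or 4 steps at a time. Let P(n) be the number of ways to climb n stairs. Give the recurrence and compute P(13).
Condition on the size of the last step (1 to 4): before it there were n-1, …, n-4 stairs climbed, and these cases are disjoint, so P(n) = P(n-1) + P(n-2) + P(n-3) + P(n-4) (order-4 linear recurrence).
Initial conditions by direct count (compositions of i into parts ≤ 4): P(1) = 1; P(2) = 2; P(3) = 4; P(4) = 8.
Iterating the recurrence: P(5) = 15, P(6) = 29, P(7) = 56, P(8) = 108, P(9) = 208, P(10) = 401, P(11) = 773, P(12) = 1490, P(13) = 2872.

P(n) = P(n-1) + P(n-2) + P(n-3) + P(n-4), P(1) = 1, P(2) = 2, P(3) = 4, P(4) = 8; P(13) = 2872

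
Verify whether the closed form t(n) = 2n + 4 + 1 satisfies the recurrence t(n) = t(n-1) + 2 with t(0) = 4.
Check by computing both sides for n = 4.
From the recurrence with t(0) = 4:
  t(0) = 4, t(1) = 6, t(2) = 8, t(3) = 10, t(4) = 12
  so the recurrence gives t(4) = 12.
From the proposed closed form t(n) = 2n + 4 + 1:
  t(4) = 13.
The recurrence gives 12 but the closed form gives 13, so the closed form does not satisfy the recurrence.

No, the closed form is incorrect.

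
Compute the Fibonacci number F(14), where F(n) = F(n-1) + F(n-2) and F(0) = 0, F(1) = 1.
Computing the sequence terms:
0, 1, 1, 2, 3, 5, 8, 13, 21, 34, 55, 89, 144, 233, 377

377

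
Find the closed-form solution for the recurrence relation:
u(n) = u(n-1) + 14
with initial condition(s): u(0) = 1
Recurrence: u(n) = u(n-1) + 14, initial: u(0) = 1.
Each step adds 14, so u(n) = u(0) + 14n = 14n + 1.

u(n) = 14n + 1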